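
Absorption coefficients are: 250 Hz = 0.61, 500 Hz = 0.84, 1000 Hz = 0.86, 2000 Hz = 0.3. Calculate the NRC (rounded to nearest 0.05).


Given values:
  a_250 = 0.61, a_500 = 0.84
  a_1000 = 0.86, a_2000 = 0.3
Formula: NRC = (a250 + a500 + a1000 + a2000) / 4
Sum = 0.61 + 0.84 + 0.86 + 0.3 = 2.61
NRC = 2.61 / 4 = 0.6525
Rounded to nearest 0.05: 0.65

0.65


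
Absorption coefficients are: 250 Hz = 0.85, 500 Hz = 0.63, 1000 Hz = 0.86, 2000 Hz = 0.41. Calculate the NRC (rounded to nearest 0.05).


Given values:
  a_250 = 0.85, a_500 = 0.63
  a_1000 = 0.86, a_2000 = 0.41
Formula: NRC = (a250 + a500 + a1000 + a2000) / 4
Sum = 0.85 + 0.63 + 0.86 + 0.41 = 2.75
NRC = 2.75 / 4 = 0.6875
Rounded to nearest 0.05: 0.7

0.7


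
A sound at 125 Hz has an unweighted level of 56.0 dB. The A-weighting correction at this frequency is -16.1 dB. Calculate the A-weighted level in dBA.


Given values:
  SPL = 56.0 dB
  A-weighting at 125 Hz = -16.1 dB
Formula: L_A = SPL + A_weight
L_A = 56.0 + (-16.1)
L_A = 39.9

39.9 dBA


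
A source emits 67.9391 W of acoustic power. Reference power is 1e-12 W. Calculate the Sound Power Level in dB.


Given values:
  W = 67.9391 W
  W_ref = 1e-12 W
Formula: SWL = 10 * log10(W / W_ref)
Compute ratio: W / W_ref = 67939100000000
Compute log10: log10(67939100000000) = 13.83212
Multiply: SWL = 10 * 13.83212 = 138.32

138.32 dB


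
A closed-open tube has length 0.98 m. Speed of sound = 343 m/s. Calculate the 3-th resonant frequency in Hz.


Given values:
  Tube type: closed-open, L = 0.98 m, c = 343 m/s, n = 3
Formula: f_n = (2n - 1) * c / (4 * L)
Compute 2n - 1 = 2*3 - 1 = 5
Compute 4 * L = 4 * 0.98 = 3.92
f = 5 * 343 / 3.92
f = 437.5

437.5 Hz


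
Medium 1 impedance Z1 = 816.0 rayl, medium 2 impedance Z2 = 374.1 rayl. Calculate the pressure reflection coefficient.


Given values:
  Z1 = 816.0 rayl, Z2 = 374.1 rayl
Formula: R = (Z2 - Z1) / (Z2 + Z1)
Numerator: Z2 - Z1 = 374.1 - 816.0 = -441.9
Denominator: Z2 + Z1 = 374.1 + 816.0 = 1190.1
R = -441.9 / 1190.1 = -0.3713

-0.3713


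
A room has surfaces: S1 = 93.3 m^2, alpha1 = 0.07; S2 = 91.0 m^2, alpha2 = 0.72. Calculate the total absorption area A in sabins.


Given surfaces:
  Surface 1: 93.3 * 0.07 = 6.531
  Surface 2: 91.0 * 0.72 = 65.52
Formula: A = sum(Si * alpha_i)
A = 6.531 + 65.52
A = 72.05

72.05 sabins


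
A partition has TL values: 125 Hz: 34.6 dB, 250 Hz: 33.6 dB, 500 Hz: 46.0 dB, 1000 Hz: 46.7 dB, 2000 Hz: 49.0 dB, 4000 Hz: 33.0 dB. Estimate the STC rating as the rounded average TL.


Given TL values at each frequency:
  125 Hz: 34.6 dB
  250 Hz: 33.6 dB
  500 Hz: 46.0 dB
  1000 Hz: 46.7 dB
  2000 Hz: 49.0 dB
  4000 Hz: 33.0 dB
Formula: STC ~ round(average of TL values)
Sum = 34.6 + 33.6 + 46.0 + 46.7 + 49.0 + 33.0 = 242.9
Average = 242.9 / 6 = 40.48
Rounded: 40

40


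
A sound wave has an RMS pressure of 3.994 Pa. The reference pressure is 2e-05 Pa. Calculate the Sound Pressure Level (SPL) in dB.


Given values:
  p = 3.994 Pa
  p_ref = 2e-05 Pa
Formula: SPL = 20 * log10(p / p_ref)
Compute ratio: p / p_ref = 3.994 / 2e-05 = 199700
Compute log10: log10(199700) = 5.300378
Multiply: SPL = 20 * 5.300378 = 106.01

106.01 dB


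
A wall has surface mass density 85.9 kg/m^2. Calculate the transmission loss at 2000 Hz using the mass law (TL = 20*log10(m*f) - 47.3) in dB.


Given values:
  m = 85.9 kg/m^2, f = 2000 Hz
Formula: TL = 20 * log10(m * f) - 47.3
Compute m * f = 85.9 * 2000 = 171800.0
Compute log10(171800.0) = 5.235023
Compute 20 * 5.235023 = 104.7005
TL = 104.7005 - 47.3 = 57.4

57.4 dB


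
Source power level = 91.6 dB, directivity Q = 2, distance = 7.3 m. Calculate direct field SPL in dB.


Given values:
  Lw = 91.6 dB, Q = 2, r = 7.3 m
Formula: SPL = Lw + 10 * log10(Q / (4 * pi * r^2))
Compute 4 * pi * r^2 = 4 * pi * 7.3^2 = 669.6619
Compute Q / denom = 2 / 669.6619 = 0.00298658
Compute 10 * log10(0.00298658) = -25.2483
SPL = 91.6 + (-25.2483) = 66.35

66.35 dB


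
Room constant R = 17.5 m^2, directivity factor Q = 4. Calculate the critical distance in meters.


Given values:
  R = 17.5 m^2, Q = 4
Formula: d_c = 0.141 * sqrt(Q * R)
Compute Q * R = 4 * 17.5 = 70.0
Compute sqrt(70.0) = 8.3666
d_c = 0.141 * 8.3666 = 1.18

1.18 m


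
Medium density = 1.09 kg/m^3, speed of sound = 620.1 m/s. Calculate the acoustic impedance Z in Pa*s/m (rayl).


Given values:
  rho = 1.09 kg/m^3
  c = 620.1 m/s
Formula: Z = rho * c
Z = 1.09 * 620.1
Z = 675.91

675.91 rayl


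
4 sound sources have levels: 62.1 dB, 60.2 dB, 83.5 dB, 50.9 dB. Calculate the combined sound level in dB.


Formula: L_total = 10 * log10( sum(10^(Li/10)) )
  Source 1: 10^(62.1/10) = 1621810.0974
  Source 2: 10^(60.2/10) = 1047128.5481
  Source 3: 10^(83.5/10) = 223872113.8568
  Source 4: 10^(50.9/10) = 123026.8771
Sum of linear values = 226664079.3794
L_total = 10 * log10(226664079.3794) = 83.55

83.55 dB


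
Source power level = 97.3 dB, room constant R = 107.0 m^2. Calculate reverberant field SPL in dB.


Given values:
  Lw = 97.3 dB, R = 107.0 m^2
Formula: SPL = Lw + 10 * log10(4 / R)
Compute 4 / R = 4 / 107.0 = 0.037383
Compute 10 * log10(0.037383) = -14.2733
SPL = 97.3 + (-14.2733) = 83.03

83.03 dB


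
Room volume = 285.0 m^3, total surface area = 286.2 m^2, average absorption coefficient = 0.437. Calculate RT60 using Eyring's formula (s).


Given values:
  V = 285.0 m^3, S = 286.2 m^2, alpha = 0.437
Formula: RT60 = 0.161 * V / (-S * ln(1 - alpha))
Compute ln(1 - 0.437) = ln(0.563) = -0.574476
Denominator: -286.2 * -0.574476 = 164.415
Numerator: 0.161 * 285.0 = 45.885
RT60 = 45.885 / 164.415 = 0.279

0.279 s


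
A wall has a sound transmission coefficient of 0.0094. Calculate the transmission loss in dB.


Given values:
  tau = 0.0094
Formula: TL = 10 * log10(1 / tau)
Compute 1 / tau = 1 / 0.0094 = 106.383
Compute log10(106.383) = 2.026872
TL = 10 * 2.026872 = 20.27

20.27 dB


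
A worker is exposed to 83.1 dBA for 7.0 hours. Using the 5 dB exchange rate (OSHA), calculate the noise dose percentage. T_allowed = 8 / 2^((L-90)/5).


Given values:
  L = 83.1 dBA, T = 7.0 hours
Formula: T_allowed = 8 / 2^((L - 90) / 5)
Compute exponent: (83.1 - 90) / 5 = -1.38
Compute 2^(-1.38) = 0.384219
T_allowed = 8 / 0.384219 = 20.821459 hours
Dose = (T / T_allowed) * 100
Dose = (7.0 / 20.821459) * 100 = 33.62

33.62 %


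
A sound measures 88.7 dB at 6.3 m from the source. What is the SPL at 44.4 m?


Given values:
  SPL1 = 88.7 dB, r1 = 6.3 m, r2 = 44.4 m
Formula: SPL2 = SPL1 - 20 * log10(r2 / r1)
Compute ratio: r2 / r1 = 44.4 / 6.3 = 7.0476
Compute log10: log10(7.0476) = 0.848041
Compute drop: 20 * 0.848041 = 16.9608
SPL2 = 88.7 - 16.9608 = 71.74

71.74 dB


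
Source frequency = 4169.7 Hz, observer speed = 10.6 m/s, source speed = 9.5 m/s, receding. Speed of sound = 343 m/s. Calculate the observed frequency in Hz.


Given values:
  f_s = 4169.7 Hz, v_o = 10.6 m/s, v_s = 9.5 m/s
  Direction: receding
Formula: f_o = f_s * (c - v_o) / (c + v_s)
Numerator: c - v_o = 343 - 10.6 = 332.4
Denominator: c + v_s = 343 + 9.5 = 352.5
f_o = 4169.7 * 332.4 / 352.5 = 3931.94

3931.94 Hz


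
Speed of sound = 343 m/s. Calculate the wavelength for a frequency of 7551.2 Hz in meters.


Given values:
  c = 343 m/s, f = 7551.2 Hz
Formula: lambda = c / f
lambda = 343 / 7551.2
lambda = 0.0454

0.0454 m


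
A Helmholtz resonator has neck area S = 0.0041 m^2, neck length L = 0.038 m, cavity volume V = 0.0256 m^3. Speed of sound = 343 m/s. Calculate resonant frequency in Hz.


Given values:
  S = 0.0041 m^2, L = 0.038 m, V = 0.0256 m^3, c = 343 m/s
Formula: f = (c / (2*pi)) * sqrt(S / (V * L))
Compute V * L = 0.0256 * 0.038 = 0.0009728
Compute S / (V * L) = 0.0041 / 0.0009728 = 4.2146
Compute sqrt(4.2146) = 2.052949
Compute c / (2*pi) = 343 / 6.283185 = 54.590148
f = 54.590148 * 2.052949 = 112.07

112.07 Hz


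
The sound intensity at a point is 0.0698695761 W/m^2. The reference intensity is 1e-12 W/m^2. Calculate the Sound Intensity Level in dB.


Given values:
  I = 0.0698695761 W/m^2
  I_ref = 1e-12 W/m^2
Formula: SIL = 10 * log10(I / I_ref)
Compute ratio: I / I_ref = 69869576100
Compute log10: log10(69869576100) = 10.844288
Multiply: SIL = 10 * 10.844288 = 108.44

108.44 dB


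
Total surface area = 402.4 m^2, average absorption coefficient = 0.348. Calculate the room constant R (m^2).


Given values:
  S = 402.4 m^2, alpha = 0.348
Formula: R = S * alpha / (1 - alpha)
Numerator: 402.4 * 0.348 = 140.0352
Denominator: 1 - 0.348 = 0.652
R = 140.0352 / 0.652 = 214.78

214.78 m^2


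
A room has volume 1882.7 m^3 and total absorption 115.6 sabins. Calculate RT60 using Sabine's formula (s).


Given values:
  V = 1882.7 m^3
  A = 115.6 sabins
Formula: RT60 = 0.161 * V / A
Numerator: 0.161 * 1882.7 = 303.1147
RT60 = 303.1147 / 115.6 = 2.622

2.622 s


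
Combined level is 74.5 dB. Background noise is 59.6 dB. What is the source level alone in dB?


Given values:
  L_total = 74.5 dB, L_bg = 59.6 dB
Formula: L_source = 10 * log10(10^(L_total/10) - 10^(L_bg/10))
Convert to linear:
  10^(74.5/10) = 28183829.3126
  10^(59.6/10) = 912010.8394
Difference: 28183829.3126 - 912010.8394 = 27271818.4732
L_source = 10 * log10(27271818.4732) = 74.36

74.36 dB


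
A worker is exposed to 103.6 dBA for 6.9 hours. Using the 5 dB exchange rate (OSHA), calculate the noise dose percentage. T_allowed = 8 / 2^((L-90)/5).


Given values:
  L = 103.6 dBA, T = 6.9 hours
Formula: T_allowed = 8 / 2^((L - 90) / 5)
Compute exponent: (103.6 - 90) / 5 = 2.72
Compute 2^(2.72) = 6.588728
T_allowed = 8 / 6.588728 = 1.214195 hours
Dose = (T / T_allowed) * 100
Dose = (6.9 / 1.214195) * 100 = 568.28

568.28 %


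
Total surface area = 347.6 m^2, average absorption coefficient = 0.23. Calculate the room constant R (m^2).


Given values:
  S = 347.6 m^2, alpha = 0.23
Formula: R = S * alpha / (1 - alpha)
Numerator: 347.6 * 0.23 = 79.948
Denominator: 1 - 0.23 = 0.77
R = 79.948 / 0.77 = 103.83

103.83 m^2


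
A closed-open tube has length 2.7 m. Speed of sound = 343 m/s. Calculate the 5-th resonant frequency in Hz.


Given values:
  Tube type: closed-open, L = 2.7 m, c = 343 m/s, n = 5
Formula: f_n = (2n - 1) * c / (4 * L)
Compute 2n - 1 = 2*5 - 1 = 9
Compute 4 * L = 4 * 2.7 = 10.8
f = 9 * 343 / 10.8
f = 285.83

285.83 Hz


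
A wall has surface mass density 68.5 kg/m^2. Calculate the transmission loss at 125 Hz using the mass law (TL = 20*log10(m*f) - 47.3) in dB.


Given values:
  m = 68.5 kg/m^2, f = 125 Hz
Formula: TL = 20 * log10(m * f) - 47.3
Compute m * f = 68.5 * 125 = 8562.5
Compute log10(8562.5) = 3.932601
Compute 20 * 3.932601 = 78.652
TL = 78.652 - 47.3 = 31.35

31.35 dB


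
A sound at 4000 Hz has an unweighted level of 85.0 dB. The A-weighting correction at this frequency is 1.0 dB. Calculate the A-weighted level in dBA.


Given values:
  SPL = 85.0 dB
  A-weighting at 4000 Hz = 1.0 dB
Formula: L_A = SPL + A_weight
L_A = 85.0 + (1.0)
L_A = 86.0

86.0 dBA


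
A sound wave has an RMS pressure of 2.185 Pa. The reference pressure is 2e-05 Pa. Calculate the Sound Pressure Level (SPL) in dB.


Given values:
  p = 2.185 Pa
  p_ref = 2e-05 Pa
Formula: SPL = 20 * log10(p / p_ref)
Compute ratio: p / p_ref = 2.185 / 2e-05 = 109250
Compute log10: log10(109250) = 5.038421
Multiply: SPL = 20 * 5.038421 = 100.77

100.77 dB


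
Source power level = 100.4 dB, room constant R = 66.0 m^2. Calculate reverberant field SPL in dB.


Given values:
  Lw = 100.4 dB, R = 66.0 m^2
Formula: SPL = Lw + 10 * log10(4 / R)
Compute 4 / R = 4 / 66.0 = 0.060606
Compute 10 * log10(0.060606) = -12.1748
SPL = 100.4 + (-12.1748) = 88.23

88.23 dB


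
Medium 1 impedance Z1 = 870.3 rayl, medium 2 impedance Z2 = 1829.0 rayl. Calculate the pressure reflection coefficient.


Given values:
  Z1 = 870.3 rayl, Z2 = 1829.0 rayl
Formula: R = (Z2 - Z1) / (Z2 + Z1)
Numerator: Z2 - Z1 = 1829.0 - 870.3 = 958.7
Denominator: Z2 + Z1 = 1829.0 + 870.3 = 2699.3
R = 958.7 / 2699.3 = 0.3552

0.3552


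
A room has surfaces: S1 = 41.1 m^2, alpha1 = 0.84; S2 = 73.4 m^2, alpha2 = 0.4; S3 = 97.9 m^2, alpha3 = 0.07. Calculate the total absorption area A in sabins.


Given surfaces:
  Surface 1: 41.1 * 0.84 = 34.524
  Surface 2: 73.4 * 0.4 = 29.36
  Surface 3: 97.9 * 0.07 = 6.853
Formula: A = sum(Si * alpha_i)
A = 34.524 + 29.36 + 6.853
A = 70.74

70.74 sabins


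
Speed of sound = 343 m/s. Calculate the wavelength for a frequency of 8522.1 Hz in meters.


Given values:
  c = 343 m/s, f = 8522.1 Hz
Formula: lambda = c / f
lambda = 343 / 8522.1
lambda = 0.0402

0.0402 m


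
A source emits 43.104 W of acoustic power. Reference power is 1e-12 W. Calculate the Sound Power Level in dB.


Given values:
  W = 43.104 W
  W_ref = 1e-12 W
Formula: SWL = 10 * log10(W / W_ref)
Compute ratio: W / W_ref = 43104000000000
Compute log10: log10(43104000000000) = 13.634518
Multiply: SWL = 10 * 13.634518 = 136.35

136.35 dB


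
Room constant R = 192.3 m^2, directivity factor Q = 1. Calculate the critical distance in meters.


Given values:
  R = 192.3 m^2, Q = 1
Formula: d_c = 0.141 * sqrt(Q * R)
Compute Q * R = 1 * 192.3 = 192.3
Compute sqrt(192.3) = 13.8672
d_c = 0.141 * 13.8672 = 1.955

1.955 m


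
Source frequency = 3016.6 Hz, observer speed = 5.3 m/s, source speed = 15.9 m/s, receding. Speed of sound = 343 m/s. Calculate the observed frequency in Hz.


Given values:
  f_s = 3016.6 Hz, v_o = 5.3 m/s, v_s = 15.9 m/s
  Direction: receding
Formula: f_o = f_s * (c - v_o) / (c + v_s)
Numerator: c - v_o = 343 - 5.3 = 337.7
Denominator: c + v_s = 343 + 15.9 = 358.9
f_o = 3016.6 * 337.7 / 358.9 = 2838.41

2838.41 Hz


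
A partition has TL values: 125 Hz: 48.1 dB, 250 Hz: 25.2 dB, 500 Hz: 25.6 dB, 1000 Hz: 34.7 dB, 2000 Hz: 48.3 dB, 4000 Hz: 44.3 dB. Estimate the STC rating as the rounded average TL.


Given TL values at each frequency:
  125 Hz: 48.1 dB
  250 Hz: 25.2 dB
  500 Hz: 25.6 dB
  1000 Hz: 34.7 dB
  2000 Hz: 48.3 dB
  4000 Hz: 44.3 dB
Formula: STC ~ round(average of TL values)
Sum = 48.1 + 25.2 + 25.6 + 34.7 + 48.3 + 44.3 = 226.2
Average = 226.2 / 6 = 37.7
Rounded: 38

38


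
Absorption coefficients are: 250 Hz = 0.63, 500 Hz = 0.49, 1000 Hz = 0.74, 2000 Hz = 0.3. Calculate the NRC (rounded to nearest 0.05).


Given values:
  a_250 = 0.63, a_500 = 0.49
  a_1000 = 0.74, a_2000 = 0.3
Formula: NRC = (a250 + a500 + a1000 + a2000) / 4
Sum = 0.63 + 0.49 + 0.74 + 0.3 = 2.16
NRC = 2.16 / 4 = 0.54
Rounded to nearest 0.05: 0.55

0.55


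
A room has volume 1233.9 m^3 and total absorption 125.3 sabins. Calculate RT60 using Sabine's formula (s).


Given values:
  V = 1233.9 m^3
  A = 125.3 sabins
Formula: RT60 = 0.161 * V / A
Numerator: 0.161 * 1233.9 = 198.6579
RT60 = 198.6579 / 125.3 = 1.585

1.585 s


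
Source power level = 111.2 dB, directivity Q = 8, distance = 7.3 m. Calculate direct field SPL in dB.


Given values:
  Lw = 111.2 dB, Q = 8, r = 7.3 m
Formula: SPL = Lw + 10 * log10(Q / (4 * pi * r^2))
Compute 4 * pi * r^2 = 4 * pi * 7.3^2 = 669.6619
Compute Q / denom = 8 / 669.6619 = 0.01194633
Compute 10 * log10(0.01194633) = -19.2277
SPL = 111.2 + (-19.2277) = 91.97

91.97 dB


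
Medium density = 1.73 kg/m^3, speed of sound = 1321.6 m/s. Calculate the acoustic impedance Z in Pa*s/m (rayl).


Given values:
  rho = 1.73 kg/m^3
  c = 1321.6 m/s
Formula: Z = rho * c
Z = 1.73 * 1321.6
Z = 2286.37

2286.37 rayl


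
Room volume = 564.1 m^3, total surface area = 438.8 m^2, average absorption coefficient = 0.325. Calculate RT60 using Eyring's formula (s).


Given values:
  V = 564.1 m^3, S = 438.8 m^2, alpha = 0.325
Formula: RT60 = 0.161 * V / (-S * ln(1 - alpha))
Compute ln(1 - 0.325) = ln(0.675) = -0.393043
Denominator: -438.8 * -0.393043 = 172.4673
Numerator: 0.161 * 564.1 = 90.8201
RT60 = 90.8201 / 172.4673 = 0.527

0.527 s


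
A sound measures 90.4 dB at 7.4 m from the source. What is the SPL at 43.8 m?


Given values:
  SPL1 = 90.4 dB, r1 = 7.4 m, r2 = 43.8 m
Formula: SPL2 = SPL1 - 20 * log10(r2 / r1)
Compute ratio: r2 / r1 = 43.8 / 7.4 = 5.9189
Compute log10: log10(5.9189) = 0.772241
Compute drop: 20 * 0.772241 = 15.4448
SPL2 = 90.4 - 15.4448 = 74.96

74.96 dB


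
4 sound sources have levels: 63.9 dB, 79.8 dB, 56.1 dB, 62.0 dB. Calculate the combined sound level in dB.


Formula: L_total = 10 * log10( sum(10^(Li/10)) )
  Source 1: 10^(63.9/10) = 2454708.9157
  Source 2: 10^(79.8/10) = 95499258.6021
  Source 3: 10^(56.1/10) = 407380.2778
  Source 4: 10^(62.0/10) = 1584893.1925
Sum of linear values = 99946240.9881
L_total = 10 * log10(99946240.9881) = 80.0

80.0 dB


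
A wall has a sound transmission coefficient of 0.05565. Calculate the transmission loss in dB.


Given values:
  tau = 0.05565
Formula: TL = 10 * log10(1 / tau)
Compute 1 / tau = 1 / 0.05565 = 17.9695
Compute log10(17.9695) = 1.254536
TL = 10 * 1.254536 = 12.55

12.55 dB


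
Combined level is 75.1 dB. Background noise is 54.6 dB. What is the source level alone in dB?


Given values:
  L_total = 75.1 dB, L_bg = 54.6 dB
Formula: L_source = 10 * log10(10^(L_total/10) - 10^(L_bg/10))
Convert to linear:
  10^(75.1/10) = 32359365.693
  10^(54.6/10) = 288403.1503
Difference: 32359365.693 - 288403.1503 = 32070962.5427
L_source = 10 * log10(32070962.5427) = 75.06

75.06 dB


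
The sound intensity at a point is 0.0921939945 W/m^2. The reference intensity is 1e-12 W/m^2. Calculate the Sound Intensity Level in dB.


Given values:
  I = 0.0921939945 W/m^2
  I_ref = 1e-12 W/m^2
Formula: SIL = 10 * log10(I / I_ref)
Compute ratio: I / I_ref = 92193994500
Compute log10: log10(92193994500) = 10.964703
Multiply: SIL = 10 * 10.964703 = 109.65

109.65 dB


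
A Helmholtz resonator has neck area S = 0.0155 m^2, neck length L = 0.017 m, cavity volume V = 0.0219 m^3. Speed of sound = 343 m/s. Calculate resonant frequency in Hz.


Given values:
  S = 0.0155 m^2, L = 0.017 m, V = 0.0219 m^3, c = 343 m/s
Formula: f = (c / (2*pi)) * sqrt(S / (V * L))
Compute V * L = 0.0219 * 0.017 = 0.0003723
Compute S / (V * L) = 0.0155 / 0.0003723 = 41.6331
Compute sqrt(41.6331) = 6.452372
Compute c / (2*pi) = 343 / 6.283185 = 54.590148
f = 54.590148 * 6.452372 = 352.24

352.24 Hz


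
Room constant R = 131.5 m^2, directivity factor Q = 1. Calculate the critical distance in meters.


Given values:
  R = 131.5 m^2, Q = 1
Formula: d_c = 0.141 * sqrt(Q * R)
Compute Q * R = 1 * 131.5 = 131.5
Compute sqrt(131.5) = 11.4673
d_c = 0.141 * 11.4673 = 1.617

1.617 m


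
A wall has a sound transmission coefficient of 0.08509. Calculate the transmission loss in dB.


Given values:
  tau = 0.08509
Formula: TL = 10 * log10(1 / tau)
Compute 1 / tau = 1 / 0.08509 = 11.7523
Compute log10(11.7523) = 1.070123
TL = 10 * 1.070123 = 10.7

10.7 dB


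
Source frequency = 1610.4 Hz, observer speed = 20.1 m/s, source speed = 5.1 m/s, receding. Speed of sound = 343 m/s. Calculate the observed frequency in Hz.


Given values:
  f_s = 1610.4 Hz, v_o = 20.1 m/s, v_s = 5.1 m/s
  Direction: receding
Formula: f_o = f_s * (c - v_o) / (c + v_s)
Numerator: c - v_o = 343 - 20.1 = 322.9
Denominator: c + v_s = 343 + 5.1 = 348.1
f_o = 1610.4 * 322.9 / 348.1 = 1493.82

1493.82 Hz


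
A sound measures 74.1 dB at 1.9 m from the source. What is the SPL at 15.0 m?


Given values:
  SPL1 = 74.1 dB, r1 = 1.9 m, r2 = 15.0 m
Formula: SPL2 = SPL1 - 20 * log10(r2 / r1)
Compute ratio: r2 / r1 = 15.0 / 1.9 = 7.8947
Compute log10: log10(7.8947) = 0.897336
Compute drop: 20 * 0.897336 = 17.9467
SPL2 = 74.1 - 17.9467 = 56.15

56.15 dB


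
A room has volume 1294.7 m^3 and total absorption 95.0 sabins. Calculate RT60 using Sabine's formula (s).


Given values:
  V = 1294.7 m^3
  A = 95.0 sabins
Formula: RT60 = 0.161 * V / A
Numerator: 0.161 * 1294.7 = 208.4467
RT60 = 208.4467 / 95.0 = 2.194

2.194 s


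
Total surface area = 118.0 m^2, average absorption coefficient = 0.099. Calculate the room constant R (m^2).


Given values:
  S = 118.0 m^2, alpha = 0.099
Formula: R = S * alpha / (1 - alpha)
Numerator: 118.0 * 0.099 = 11.682
Denominator: 1 - 0.099 = 0.901
R = 11.682 / 0.901 = 12.97

12.97 m^2


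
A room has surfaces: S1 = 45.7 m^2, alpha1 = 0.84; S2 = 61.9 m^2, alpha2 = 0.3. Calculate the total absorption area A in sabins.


Given surfaces:
  Surface 1: 45.7 * 0.84 = 38.388
  Surface 2: 61.9 * 0.3 = 18.57
Formula: A = sum(Si * alpha_i)
A = 38.388 + 18.57
A = 56.96

56.96 sabins


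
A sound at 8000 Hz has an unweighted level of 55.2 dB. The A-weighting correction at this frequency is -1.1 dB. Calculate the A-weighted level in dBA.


Given values:
  SPL = 55.2 dB
  A-weighting at 8000 Hz = -1.1 dB
Formula: L_A = SPL + A_weight
L_A = 55.2 + (-1.1)
L_A = 54.1

54.1 dBA


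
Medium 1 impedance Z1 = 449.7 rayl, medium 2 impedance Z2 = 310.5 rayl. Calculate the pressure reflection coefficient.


Given values:
  Z1 = 449.7 rayl, Z2 = 310.5 rayl
Formula: R = (Z2 - Z1) / (Z2 + Z1)
Numerator: Z2 - Z1 = 310.5 - 449.7 = -139.2
Denominator: Z2 + Z1 = 310.5 + 449.7 = 760.2
R = -139.2 / 760.2 = -0.1831

-0.1831


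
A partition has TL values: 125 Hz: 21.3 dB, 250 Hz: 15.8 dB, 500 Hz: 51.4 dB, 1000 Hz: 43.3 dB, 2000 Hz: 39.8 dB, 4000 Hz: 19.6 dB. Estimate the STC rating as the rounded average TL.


Given TL values at each frequency:
  125 Hz: 21.3 dB
  250 Hz: 15.8 dB
  500 Hz: 51.4 dB
  1000 Hz: 43.3 dB
  2000 Hz: 39.8 dB
  4000 Hz: 19.6 dB
Formula: STC ~ round(average of TL values)
Sum = 21.3 + 15.8 + 51.4 + 43.3 + 39.8 + 19.6 = 191.2
Average = 191.2 / 6 = 31.87
Rounded: 32

32


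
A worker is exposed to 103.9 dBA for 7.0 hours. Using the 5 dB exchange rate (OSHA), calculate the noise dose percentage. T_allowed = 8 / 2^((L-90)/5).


Given values:
  L = 103.9 dBA, T = 7.0 hours
Formula: T_allowed = 8 / 2^((L - 90) / 5)
Compute exponent: (103.9 - 90) / 5 = 2.78
Compute 2^(2.78) = 6.868523
T_allowed = 8 / 6.868523 = 1.164734 hours
Dose = (T / T_allowed) * 100
Dose = (7.0 / 1.164734) * 100 = 601.0

601.0 %


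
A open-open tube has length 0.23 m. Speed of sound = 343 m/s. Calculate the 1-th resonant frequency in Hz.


Given values:
  Tube type: open-open, L = 0.23 m, c = 343 m/s, n = 1
Formula: f_n = n * c / (2 * L)
Compute 2 * L = 2 * 0.23 = 0.46
f = 1 * 343 / 0.46
f = 745.65

745.65 Hz


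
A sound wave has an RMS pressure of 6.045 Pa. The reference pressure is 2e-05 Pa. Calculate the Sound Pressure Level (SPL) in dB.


Given values:
  p = 6.045 Pa
  p_ref = 2e-05 Pa
Formula: SPL = 20 * log10(p / p_ref)
Compute ratio: p / p_ref = 6.045 / 2e-05 = 302250
Compute log10: log10(302250) = 5.480366
Multiply: SPL = 20 * 5.480366 = 109.61

109.61 dB


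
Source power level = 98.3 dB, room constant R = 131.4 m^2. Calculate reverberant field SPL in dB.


Given values:
  Lw = 98.3 dB, R = 131.4 m^2
Formula: SPL = Lw + 10 * log10(4 / R)
Compute 4 / R = 4 / 131.4 = 0.030441
Compute 10 * log10(0.030441) = -15.1654
SPL = 98.3 + (-15.1654) = 83.13

83.13 dB


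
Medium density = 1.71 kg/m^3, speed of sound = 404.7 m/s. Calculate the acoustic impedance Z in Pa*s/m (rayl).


Given values:
  rho = 1.71 kg/m^3
  c = 404.7 m/s
Formula: Z = rho * c
Z = 1.71 * 404.7
Z = 692.04

692.04 rayl


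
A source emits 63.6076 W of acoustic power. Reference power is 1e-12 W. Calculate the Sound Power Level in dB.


Given values:
  W = 63.6076 W
  W_ref = 1e-12 W
Formula: SWL = 10 * log10(W / W_ref)
Compute ratio: W / W_ref = 63607600000000
Compute log10: log10(63607600000000) = 13.803509
Multiply: SWL = 10 * 13.803509 = 138.04

138.04 dB


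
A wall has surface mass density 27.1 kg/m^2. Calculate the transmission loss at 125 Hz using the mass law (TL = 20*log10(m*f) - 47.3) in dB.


Given values:
  m = 27.1 kg/m^2, f = 125 Hz
Formula: TL = 20 * log10(m * f) - 47.3
Compute m * f = 27.1 * 125 = 3387.5
Compute log10(3387.5) = 3.529879
Compute 20 * 3.529879 = 70.5976
TL = 70.5976 - 47.3 = 23.3

23.3 dB


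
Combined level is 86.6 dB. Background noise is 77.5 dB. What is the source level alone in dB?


Given values:
  L_total = 86.6 dB, L_bg = 77.5 dB
Formula: L_source = 10 * log10(10^(L_total/10) - 10^(L_bg/10))
Convert to linear:
  10^(86.6/10) = 457088189.6149
  10^(77.5/10) = 56234132.519
Difference: 457088189.6149 - 56234132.519 = 400854057.0959
L_source = 10 * log10(400854057.0959) = 86.03

86.03 dB


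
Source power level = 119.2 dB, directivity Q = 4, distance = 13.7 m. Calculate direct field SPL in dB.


Given values:
  Lw = 119.2 dB, Q = 4, r = 13.7 m
Formula: SPL = Lw + 10 * log10(Q / (4 * pi * r^2))
Compute 4 * pi * r^2 = 4 * pi * 13.7^2 = 2358.5821
Compute Q / denom = 4 / 2358.5821 = 0.00169593
Compute 10 * log10(0.00169593) = -27.7059
SPL = 119.2 + (-27.7059) = 91.49

91.49 dB


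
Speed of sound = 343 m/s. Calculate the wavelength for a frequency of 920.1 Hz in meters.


Given values:
  c = 343 m/s, f = 920.1 Hz
Formula: lambda = c / f
lambda = 343 / 920.1
lambda = 0.3728

0.3728 m


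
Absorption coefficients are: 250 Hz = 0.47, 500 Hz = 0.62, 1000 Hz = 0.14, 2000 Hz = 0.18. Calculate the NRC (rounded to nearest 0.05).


Given values:
  a_250 = 0.47, a_500 = 0.62
  a_1000 = 0.14, a_2000 = 0.18
Formula: NRC = (a250 + a500 + a1000 + a2000) / 4
Sum = 0.47 + 0.62 + 0.14 + 0.18 = 1.41
NRC = 1.41 / 4 = 0.3525
Rounded to nearest 0.05: 0.35

0.35


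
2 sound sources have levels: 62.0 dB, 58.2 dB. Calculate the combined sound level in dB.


Formula: L_total = 10 * log10( sum(10^(Li/10)) )
  Source 1: 10^(62.0/10) = 1584893.1925
  Source 2: 10^(58.2/10) = 660693.448
Sum of linear values = 2245586.6405
L_total = 10 * log10(2245586.6405) = 63.51

63.51 dB


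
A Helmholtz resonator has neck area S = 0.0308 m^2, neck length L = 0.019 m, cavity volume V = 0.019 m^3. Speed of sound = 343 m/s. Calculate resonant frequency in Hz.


Given values:
  S = 0.0308 m^2, L = 0.019 m, V = 0.019 m^3, c = 343 m/s
Formula: f = (c / (2*pi)) * sqrt(S / (V * L))
Compute V * L = 0.019 * 0.019 = 0.000361
Compute S / (V * L) = 0.0308 / 0.000361 = 85.3186
Compute sqrt(85.3186) = 9.236807
Compute c / (2*pi) = 343 / 6.283185 = 54.590148
f = 54.590148 * 9.236807 = 504.24

504.24 Hz


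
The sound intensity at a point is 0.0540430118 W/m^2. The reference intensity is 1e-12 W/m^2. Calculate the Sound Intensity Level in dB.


Given values:
  I = 0.0540430118 W/m^2
  I_ref = 1e-12 W/m^2
Formula: SIL = 10 * log10(I / I_ref)
Compute ratio: I / I_ref = 54043011800
Compute log10: log10(54043011800) = 10.73274
Multiply: SIL = 10 * 10.73274 = 107.33

107.33 dB


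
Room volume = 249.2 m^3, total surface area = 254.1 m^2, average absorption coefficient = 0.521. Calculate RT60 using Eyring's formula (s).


Given values:
  V = 249.2 m^3, S = 254.1 m^2, alpha = 0.521
Formula: RT60 = 0.161 * V / (-S * ln(1 - alpha))
Compute ln(1 - 0.521) = ln(0.479) = -0.736055
Denominator: -254.1 * -0.736055 = 187.0316
Numerator: 0.161 * 249.2 = 40.1212
RT60 = 40.1212 / 187.0316 = 0.215

0.215 s


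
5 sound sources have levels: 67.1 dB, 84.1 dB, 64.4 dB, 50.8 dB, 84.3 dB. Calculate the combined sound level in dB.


Formula: L_total = 10 * log10( sum(10^(Li/10)) )
  Source 1: 10^(67.1/10) = 5128613.8399
  Source 2: 10^(84.1/10) = 257039578.2769
  Source 3: 10^(64.4/10) = 2754228.7033
  Source 4: 10^(50.8/10) = 120226.4435
  Source 5: 10^(84.3/10) = 269153480.3927
Sum of linear values = 534196127.6563
L_total = 10 * log10(534196127.6563) = 87.28

87.28 dB


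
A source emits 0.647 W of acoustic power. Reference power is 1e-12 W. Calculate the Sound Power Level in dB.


Given values:
  W = 0.647 W
  W_ref = 1e-12 W
Formula: SWL = 10 * log10(W / W_ref)
Compute ratio: W / W_ref = 647000000000
Compute log10: log10(647000000000) = 11.810904
Multiply: SWL = 10 * 11.810904 = 118.11

118.11 dB


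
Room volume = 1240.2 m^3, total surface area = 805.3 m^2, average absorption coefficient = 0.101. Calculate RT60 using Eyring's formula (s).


Given values:
  V = 1240.2 m^3, S = 805.3 m^2, alpha = 0.101
Formula: RT60 = 0.161 * V / (-S * ln(1 - alpha))
Compute ln(1 - 0.101) = ln(0.899) = -0.106472
Denominator: -805.3 * -0.106472 = 85.7419
Numerator: 0.161 * 1240.2 = 199.6722
RT60 = 199.6722 / 85.7419 = 2.329

2.329 s


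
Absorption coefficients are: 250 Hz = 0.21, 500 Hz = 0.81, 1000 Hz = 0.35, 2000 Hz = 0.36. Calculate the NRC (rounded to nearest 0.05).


Given values:
  a_250 = 0.21, a_500 = 0.81
  a_1000 = 0.35, a_2000 = 0.36
Formula: NRC = (a250 + a500 + a1000 + a2000) / 4
Sum = 0.21 + 0.81 + 0.35 + 0.36 = 1.73
NRC = 1.73 / 4 = 0.4325
Rounded to nearest 0.05: 0.45

0.45


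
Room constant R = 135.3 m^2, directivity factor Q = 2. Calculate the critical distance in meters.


Given values:
  R = 135.3 m^2, Q = 2
Formula: d_c = 0.141 * sqrt(Q * R)
Compute Q * R = 2 * 135.3 = 270.6
Compute sqrt(270.6) = 16.4499
d_c = 0.141 * 16.4499 = 2.319

2.319 m


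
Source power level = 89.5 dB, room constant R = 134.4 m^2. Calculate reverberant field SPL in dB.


Given values:
  Lw = 89.5 dB, R = 134.4 m^2
Formula: SPL = Lw + 10 * log10(4 / R)
Compute 4 / R = 4 / 134.4 = 0.029762
Compute 10 * log10(0.029762) = -15.2634
SPL = 89.5 + (-15.2634) = 74.24

74.24 dB


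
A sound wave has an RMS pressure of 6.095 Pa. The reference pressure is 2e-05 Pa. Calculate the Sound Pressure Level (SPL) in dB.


Given values:
  p = 6.095 Pa
  p_ref = 2e-05 Pa
Formula: SPL = 20 * log10(p / p_ref)
Compute ratio: p / p_ref = 6.095 / 2e-05 = 304750
Compute log10: log10(304750) = 5.483944
Multiply: SPL = 20 * 5.483944 = 109.68

109.68 dB


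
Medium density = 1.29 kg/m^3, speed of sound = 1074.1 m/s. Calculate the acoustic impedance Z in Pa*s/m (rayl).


Given values:
  rho = 1.29 kg/m^3
  c = 1074.1 m/s
Formula: Z = rho * c
Z = 1.29 * 1074.1
Z = 1385.59

1385.59 rayl


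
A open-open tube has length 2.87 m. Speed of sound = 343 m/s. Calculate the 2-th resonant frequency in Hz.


Given values:
  Tube type: open-open, L = 2.87 m, c = 343 m/s, n = 2
Formula: f_n = n * c / (2 * L)
Compute 2 * L = 2 * 2.87 = 5.74
f = 2 * 343 / 5.74
f = 119.51

119.51 Hz


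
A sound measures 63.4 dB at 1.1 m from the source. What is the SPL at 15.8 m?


Given values:
  SPL1 = 63.4 dB, r1 = 1.1 m, r2 = 15.8 m
Formula: SPL2 = SPL1 - 20 * log10(r2 / r1)
Compute ratio: r2 / r1 = 15.8 / 1.1 = 14.3636
Compute log10: log10(14.3636) = 1.157263
Compute drop: 20 * 1.157263 = 23.1453
SPL2 = 63.4 - 23.1453 = 40.25

40.25 dB


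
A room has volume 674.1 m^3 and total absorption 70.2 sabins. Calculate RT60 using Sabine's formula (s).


Given values:
  V = 674.1 m^3
  A = 70.2 sabins
Formula: RT60 = 0.161 * V / A
Numerator: 0.161 * 674.1 = 108.5301
RT60 = 108.5301 / 70.2 = 1.546

1.546 s


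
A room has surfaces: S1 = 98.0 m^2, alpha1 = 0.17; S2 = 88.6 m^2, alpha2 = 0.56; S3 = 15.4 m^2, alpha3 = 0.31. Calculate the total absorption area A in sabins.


Given surfaces:
  Surface 1: 98.0 * 0.17 = 16.66
  Surface 2: 88.6 * 0.56 = 49.616
  Surface 3: 15.4 * 0.31 = 4.774
Formula: A = sum(Si * alpha_i)
A = 16.66 + 49.616 + 4.774
A = 71.05

71.05 sabins


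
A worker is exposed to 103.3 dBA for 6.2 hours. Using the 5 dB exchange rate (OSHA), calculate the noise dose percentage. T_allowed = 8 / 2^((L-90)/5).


Given values:
  L = 103.3 dBA, T = 6.2 hours
Formula: T_allowed = 8 / 2^((L - 90) / 5)
Compute exponent: (103.3 - 90) / 5 = 2.66
Compute 2^(2.66) = 6.32033
T_allowed = 8 / 6.32033 = 1.265757 hours
Dose = (T / T_allowed) * 100
Dose = (6.2 / 1.265757) * 100 = 489.83

489.83 %


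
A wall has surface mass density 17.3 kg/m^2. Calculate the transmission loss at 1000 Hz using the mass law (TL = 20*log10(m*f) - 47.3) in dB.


Given values:
  m = 17.3 kg/m^2, f = 1000 Hz
Formula: TL = 20 * log10(m * f) - 47.3
Compute m * f = 17.3 * 1000 = 17300.0
Compute log10(17300.0) = 4.238046
Compute 20 * 4.238046 = 84.7609
TL = 84.7609 - 47.3 = 37.46

37.46 dB


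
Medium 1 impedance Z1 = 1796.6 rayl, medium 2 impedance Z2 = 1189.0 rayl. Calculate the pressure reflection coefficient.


Given values:
  Z1 = 1796.6 rayl, Z2 = 1189.0 rayl
Formula: R = (Z2 - Z1) / (Z2 + Z1)
Numerator: Z2 - Z1 = 1189.0 - 1796.6 = -607.6
Denominator: Z2 + Z1 = 1189.0 + 1796.6 = 2985.6
R = -607.6 / 2985.6 = -0.2035

-0.2035


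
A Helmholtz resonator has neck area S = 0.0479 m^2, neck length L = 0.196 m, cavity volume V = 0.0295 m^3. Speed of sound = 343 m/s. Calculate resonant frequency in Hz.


Given values:
  S = 0.0479 m^2, L = 0.196 m, V = 0.0295 m^3, c = 343 m/s
Formula: f = (c / (2*pi)) * sqrt(S / (V * L))
Compute V * L = 0.0295 * 0.196 = 0.005782
Compute S / (V * L) = 0.0479 / 0.005782 = 8.2843
Compute sqrt(8.2843) = 2.878246
Compute c / (2*pi) = 343 / 6.283185 = 54.590148
f = 54.590148 * 2.878246 = 157.12

157.12 Hz


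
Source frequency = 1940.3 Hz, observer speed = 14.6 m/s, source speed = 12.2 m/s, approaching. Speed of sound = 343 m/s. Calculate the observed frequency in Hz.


Given values:
  f_s = 1940.3 Hz, v_o = 14.6 m/s, v_s = 12.2 m/s
  Direction: approaching
Formula: f_o = f_s * (c + v_o) / (c - v_s)
Numerator: c + v_o = 343 + 14.6 = 357.6
Denominator: c - v_s = 343 - 12.2 = 330.8
f_o = 1940.3 * 357.6 / 330.8 = 2097.49

2097.49 Hz


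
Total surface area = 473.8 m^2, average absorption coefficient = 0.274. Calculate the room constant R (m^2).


Given values:
  S = 473.8 m^2, alpha = 0.274
Formula: R = S * alpha / (1 - alpha)
Numerator: 473.8 * 0.274 = 129.8212
Denominator: 1 - 0.274 = 0.726
R = 129.8212 / 0.726 = 178.82

178.82 m^2


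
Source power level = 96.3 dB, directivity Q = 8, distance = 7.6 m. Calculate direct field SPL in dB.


Given values:
  Lw = 96.3 dB, Q = 8, r = 7.6 m
Formula: SPL = Lw + 10 * log10(Q / (4 * pi * r^2))
Compute 4 * pi * r^2 = 4 * pi * 7.6^2 = 725.8336
Compute Q / denom = 8 / 725.8336 = 0.01102181
Compute 10 * log10(0.01102181) = -19.5775
SPL = 96.3 + (-19.5775) = 76.72

76.72 dB


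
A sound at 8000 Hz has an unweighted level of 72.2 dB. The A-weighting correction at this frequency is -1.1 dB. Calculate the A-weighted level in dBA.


Given values:
  SPL = 72.2 dB
  A-weighting at 8000 Hz = -1.1 dB
Formula: L_A = SPL + A_weight
L_A = 72.2 + (-1.1)
L_A = 71.1

71.1 dBA


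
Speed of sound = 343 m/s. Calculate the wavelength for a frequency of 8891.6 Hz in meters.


Given values:
  c = 343 m/s, f = 8891.6 Hz
Formula: lambda = c / f
lambda = 343 / 8891.6
lambda = 0.0386

0.0386 m


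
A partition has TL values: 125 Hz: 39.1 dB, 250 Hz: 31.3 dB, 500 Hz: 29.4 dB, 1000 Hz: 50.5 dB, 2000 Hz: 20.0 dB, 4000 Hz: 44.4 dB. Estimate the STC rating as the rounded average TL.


Given TL values at each frequency:
  125 Hz: 39.1 dB
  250 Hz: 31.3 dB
  500 Hz: 29.4 dB
  1000 Hz: 50.5 dB
  2000 Hz: 20.0 dB
  4000 Hz: 44.4 dB
Formula: STC ~ round(average of TL values)
Sum = 39.1 + 31.3 + 29.4 + 50.5 + 20.0 + 44.4 = 214.7
Average = 214.7 / 6 = 35.78
Rounded: 36

36


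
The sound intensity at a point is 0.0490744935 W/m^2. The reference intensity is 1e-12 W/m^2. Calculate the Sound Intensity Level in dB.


Given values:
  I = 0.0490744935 W/m^2
  I_ref = 1e-12 W/m^2
Formula: SIL = 10 * log10(I / I_ref)
Compute ratio: I / I_ref = 49074493500
Compute log10: log10(49074493500) = 10.690856
Multiply: SIL = 10 * 10.690856 = 106.91

106.91 dB


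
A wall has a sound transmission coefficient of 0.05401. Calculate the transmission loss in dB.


Given values:
  tau = 0.05401
Formula: TL = 10 * log10(1 / tau)
Compute 1 / tau = 1 / 0.05401 = 18.5151
Compute log10(18.5151) = 1.267526
TL = 10 * 1.267526 = 12.68

12.68 dB


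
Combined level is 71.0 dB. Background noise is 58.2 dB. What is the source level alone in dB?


Given values:
  L_total = 71.0 dB, L_bg = 58.2 dB
Formula: L_source = 10 * log10(10^(L_total/10) - 10^(L_bg/10))
Convert to linear:
  10^(71.0/10) = 12589254.1179
  10^(58.2/10) = 660693.448
Difference: 12589254.1179 - 660693.448 = 11928560.6699
L_source = 10 * log10(11928560.6699) = 70.77

70.77 dB


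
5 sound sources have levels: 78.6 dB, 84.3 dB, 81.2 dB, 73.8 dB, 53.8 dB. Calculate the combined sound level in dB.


Formula: L_total = 10 * log10( sum(10^(Li/10)) )
  Source 1: 10^(78.6/10) = 72443596.0075
  Source 2: 10^(84.3/10) = 269153480.3927
  Source 3: 10^(81.2/10) = 131825673.8556
  Source 4: 10^(73.8/10) = 23988329.1902
  Source 5: 10^(53.8/10) = 239883.2919
Sum of linear values = 497650962.7379
L_total = 10 * log10(497650962.7379) = 86.97

86.97 dB


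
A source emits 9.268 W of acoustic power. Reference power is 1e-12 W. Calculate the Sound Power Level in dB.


Given values:
  W = 9.268 W
  W_ref = 1e-12 W
Formula: SWL = 10 * log10(W / W_ref)
Compute ratio: W / W_ref = 9268000000000
Compute log10: log10(9268000000000) = 12.966986
Multiply: SWL = 10 * 12.966986 = 129.67

129.67 dB


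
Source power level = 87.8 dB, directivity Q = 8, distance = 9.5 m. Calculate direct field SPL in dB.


Given values:
  Lw = 87.8 dB, Q = 8, r = 9.5 m
Formula: SPL = Lw + 10 * log10(Q / (4 * pi * r^2))
Compute 4 * pi * r^2 = 4 * pi * 9.5^2 = 1134.1149
Compute Q / denom = 8 / 1134.1149 = 0.00705396
Compute 10 * log10(0.00705396) = -21.5157
SPL = 87.8 + (-21.5157) = 66.28

66.28 dB


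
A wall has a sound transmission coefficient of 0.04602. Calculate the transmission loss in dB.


Given values:
  tau = 0.04602
Formula: TL = 10 * log10(1 / tau)
Compute 1 / tau = 1 / 0.04602 = 21.7297
Compute log10(21.7297) = 1.337054
TL = 10 * 1.337054 = 13.37

13.37 dB


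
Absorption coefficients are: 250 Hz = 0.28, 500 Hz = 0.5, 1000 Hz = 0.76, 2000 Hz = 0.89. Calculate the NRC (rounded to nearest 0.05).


Given values:
  a_250 = 0.28, a_500 = 0.5
  a_1000 = 0.76, a_2000 = 0.89
Formula: NRC = (a250 + a500 + a1000 + a2000) / 4
Sum = 0.28 + 0.5 + 0.76 + 0.89 = 2.43
NRC = 2.43 / 4 = 0.6075
Rounded to nearest 0.05: 0.6

0.6


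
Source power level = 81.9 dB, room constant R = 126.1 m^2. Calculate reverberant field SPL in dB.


Given values:
  Lw = 81.9 dB, R = 126.1 m^2
Formula: SPL = Lw + 10 * log10(4 / R)
Compute 4 / R = 4 / 126.1 = 0.031721
Compute 10 * log10(0.031721) = -14.9865
SPL = 81.9 + (-14.9865) = 66.91

66.91 dB


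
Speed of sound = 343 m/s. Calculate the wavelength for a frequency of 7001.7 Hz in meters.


Given values:
  c = 343 m/s, f = 7001.7 Hz
Formula: lambda = c / f
lambda = 343 / 7001.7
lambda = 0.049

0.049 m


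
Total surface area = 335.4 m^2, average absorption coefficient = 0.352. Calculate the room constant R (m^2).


Given values:
  S = 335.4 m^2, alpha = 0.352
Formula: R = S * alpha / (1 - alpha)
Numerator: 335.4 * 0.352 = 118.0608
Denominator: 1 - 0.352 = 0.648
R = 118.0608 / 0.648 = 182.19

182.19 m^2


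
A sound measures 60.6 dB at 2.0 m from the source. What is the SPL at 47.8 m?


Given values:
  SPL1 = 60.6 dB, r1 = 2.0 m, r2 = 47.8 m
Formula: SPL2 = SPL1 - 20 * log10(r2 / r1)
Compute ratio: r2 / r1 = 47.8 / 2.0 = 23.9
Compute log10: log10(23.9) = 1.378398
Compute drop: 20 * 1.378398 = 27.568
SPL2 = 60.6 - 27.568 = 33.03

33.03 dB


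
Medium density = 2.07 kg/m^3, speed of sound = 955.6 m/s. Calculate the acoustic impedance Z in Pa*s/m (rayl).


Given values:
  rho = 2.07 kg/m^3
  c = 955.6 m/s
Formula: Z = rho * c
Z = 2.07 * 955.6
Z = 1978.09

1978.09 rayl


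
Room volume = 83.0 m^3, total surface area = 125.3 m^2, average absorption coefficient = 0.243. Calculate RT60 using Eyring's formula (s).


Given values:
  V = 83.0 m^3, S = 125.3 m^2, alpha = 0.243
Formula: RT60 = 0.161 * V / (-S * ln(1 - alpha))
Compute ln(1 - 0.243) = ln(0.757) = -0.278392
Denominator: -125.3 * -0.278392 = 34.8825
Numerator: 0.161 * 83.0 = 13.363
RT60 = 13.363 / 34.8825 = 0.383

0.383 s


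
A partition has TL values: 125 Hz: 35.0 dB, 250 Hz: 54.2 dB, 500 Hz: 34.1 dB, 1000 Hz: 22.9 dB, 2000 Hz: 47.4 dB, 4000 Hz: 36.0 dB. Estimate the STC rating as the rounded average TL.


Given TL values at each frequency:
  125 Hz: 35.0 dB
  250 Hz: 54.2 dB
  500 Hz: 34.1 dB
  1000 Hz: 22.9 dB
  2000 Hz: 47.4 dB
  4000 Hz: 36.0 dB
Formula: STC ~ round(average of TL values)
Sum = 35.0 + 54.2 + 34.1 + 22.9 + 47.4 + 36.0 = 229.6
Average = 229.6 / 6 = 38.27
Rounded: 38

38
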